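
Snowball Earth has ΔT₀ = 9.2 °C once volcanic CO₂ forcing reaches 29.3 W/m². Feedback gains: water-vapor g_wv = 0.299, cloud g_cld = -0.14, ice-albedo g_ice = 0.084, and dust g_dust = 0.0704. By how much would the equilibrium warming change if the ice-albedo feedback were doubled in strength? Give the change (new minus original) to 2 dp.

Original: g = 0.3134, ΔT = 9.2/(1−0.3134) = 13.3994 °C.
With doubled ice-albedo: g' = 0.3974, ΔT' = 9.2/(1−0.3974) = 15.2672 °C.
Change = 15.2672 − 13.3994 = 1.87 °C.

1.87 °C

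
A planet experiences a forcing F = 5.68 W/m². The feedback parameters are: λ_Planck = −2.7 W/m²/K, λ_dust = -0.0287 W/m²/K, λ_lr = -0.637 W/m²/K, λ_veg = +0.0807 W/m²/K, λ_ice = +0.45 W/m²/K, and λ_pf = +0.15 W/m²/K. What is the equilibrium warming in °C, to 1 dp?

Net feedback parameter λ = (−2.7) + (-0.0287) + (-0.637) + (+0.0807) + (+0.45) + (+0.15) = -2.685 W/m²/K.
ΔT = −F/λ = −5.68/(-2.685) = 2.1 °C.

2.1 °C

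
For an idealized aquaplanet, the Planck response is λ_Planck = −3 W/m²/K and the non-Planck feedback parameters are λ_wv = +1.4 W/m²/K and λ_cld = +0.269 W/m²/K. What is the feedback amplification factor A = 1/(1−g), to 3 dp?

Convert to gains: g_wv = 1.4/3 = 0.4667; g_cld = 0.269/3 = 0.08967.
Total gain g = 0.55637.
A = 1/(1 − 0.55637) = 2.254.

2.254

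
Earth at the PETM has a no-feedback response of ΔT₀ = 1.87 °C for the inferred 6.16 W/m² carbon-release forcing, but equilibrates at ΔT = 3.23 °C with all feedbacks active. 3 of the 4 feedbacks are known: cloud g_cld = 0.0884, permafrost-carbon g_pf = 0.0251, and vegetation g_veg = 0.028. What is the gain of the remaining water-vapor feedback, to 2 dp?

Amplification A = ΔT/ΔT₀ = 3.23/1.87 = 1.727.
Total gain g = 1 − 1/A = 1 − 1/1.727 = 0.421.
Known gains sum to 0.0884 + 0.0251 + 0.028 = 0.1415.
g_wv = 0.421 − 0.1415 = 0.28.

0.28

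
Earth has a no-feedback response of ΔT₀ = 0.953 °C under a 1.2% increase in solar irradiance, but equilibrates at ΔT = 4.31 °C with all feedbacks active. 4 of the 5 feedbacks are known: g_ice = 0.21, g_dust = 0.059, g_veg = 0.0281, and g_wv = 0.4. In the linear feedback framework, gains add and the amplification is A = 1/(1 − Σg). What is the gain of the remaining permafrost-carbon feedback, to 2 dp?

Amplification A = ΔT/ΔT₀ = 4.31/0.953 = 4.523.
Total gain g = 1 − 1/A = 1 − 1/4.523 = 0.7789.
Known gains sum to 0.21 + 0.059 + 0.0281 + 0.4 = 0.6971.
g_pf = 0.7789 − 0.6971 = 0.08.

0.08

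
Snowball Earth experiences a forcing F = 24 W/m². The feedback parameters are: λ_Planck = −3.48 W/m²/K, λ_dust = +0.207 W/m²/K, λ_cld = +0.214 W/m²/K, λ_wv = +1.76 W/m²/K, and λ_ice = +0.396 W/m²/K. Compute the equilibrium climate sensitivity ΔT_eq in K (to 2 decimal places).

Net feedback parameter λ = (−3.48) + (+0.207) + (+0.214) + (+1.76) + (+0.396) = -0.903 W/m²/K.
ΔT = −F/λ = −24/(-0.903) = 26.58 K.

26.58 K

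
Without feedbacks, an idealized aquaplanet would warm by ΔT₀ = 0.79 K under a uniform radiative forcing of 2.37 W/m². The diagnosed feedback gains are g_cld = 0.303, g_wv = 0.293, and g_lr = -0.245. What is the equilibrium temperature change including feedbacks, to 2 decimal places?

1.22 K

Total gain g = 0.303 + 0.293 − 0.245 = 0.351.
Amplification A = 1/(1 − 0.351) = 1.541.
ΔT = 0.79 × 1.541 = 1.22 K.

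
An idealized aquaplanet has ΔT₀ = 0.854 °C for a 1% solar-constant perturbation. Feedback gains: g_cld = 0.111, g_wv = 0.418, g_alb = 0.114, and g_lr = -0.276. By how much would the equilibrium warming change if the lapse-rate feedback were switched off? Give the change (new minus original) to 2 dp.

Original: g = 0.367, ΔT = 0.854/(1−0.367) = 1.3491 °C.
Without lapse-rate: g' = 0.643, ΔT' = 0.854/(1−0.643) = 2.3922 °C.
Change = 2.3922 − 1.3491 = 1.04 °C.

1.04 °C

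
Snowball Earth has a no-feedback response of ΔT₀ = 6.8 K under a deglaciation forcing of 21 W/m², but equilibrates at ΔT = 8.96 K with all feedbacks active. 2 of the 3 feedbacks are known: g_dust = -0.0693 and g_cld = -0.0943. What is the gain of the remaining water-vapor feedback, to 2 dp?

Amplification A = ΔT/ΔT₀ = 8.96/6.8 = 1.318.
Total gain g = 1 − 1/A = 1 − 1/1.318 = 0.2413.
Known gains sum to -0.0693 − 0.0943 = -0.1636.
g_wv = 0.2413 + 0.1636 = 0.40.

0.40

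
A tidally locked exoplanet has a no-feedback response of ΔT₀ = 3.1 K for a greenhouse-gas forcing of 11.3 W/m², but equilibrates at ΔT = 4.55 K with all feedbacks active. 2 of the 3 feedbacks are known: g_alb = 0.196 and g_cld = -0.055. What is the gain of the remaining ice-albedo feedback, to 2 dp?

0.18

Amplification A = ΔT/ΔT₀ = 4.55/3.1 = 1.468.
Total gain g = 1 − 1/A = 1 − 1/1.468 = 0.3188.
Known gains sum to 0.196 − 0.055 = 0.141.
g_ice = 0.3188 − 0.141 = 0.18.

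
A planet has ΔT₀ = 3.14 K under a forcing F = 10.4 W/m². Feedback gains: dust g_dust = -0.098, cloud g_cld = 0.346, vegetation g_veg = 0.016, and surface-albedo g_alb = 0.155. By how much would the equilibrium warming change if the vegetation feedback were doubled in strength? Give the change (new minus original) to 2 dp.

0.15 K

Original: g = 0.419, ΔT = 3.14/(1−0.419) = 5.4045 K.
With doubled vegetation: g' = 0.435, ΔT' = 3.14/(1−0.435) = 5.5575 K.
Change = 5.5575 − 5.4045 = 0.15 K.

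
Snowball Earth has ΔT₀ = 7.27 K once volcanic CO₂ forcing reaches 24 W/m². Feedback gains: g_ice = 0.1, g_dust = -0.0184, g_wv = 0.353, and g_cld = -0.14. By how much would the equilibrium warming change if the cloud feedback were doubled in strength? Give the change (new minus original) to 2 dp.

Original: g = 0.2946, ΔT = 7.27/(1−0.2946) = 10.3062 K.
With doubled cloud: g' = 0.1546, ΔT' = 7.27/(1−0.1546) = 8.5995 K.
Change = 8.5995 − 10.3062 = -1.71 K.

-1.71 K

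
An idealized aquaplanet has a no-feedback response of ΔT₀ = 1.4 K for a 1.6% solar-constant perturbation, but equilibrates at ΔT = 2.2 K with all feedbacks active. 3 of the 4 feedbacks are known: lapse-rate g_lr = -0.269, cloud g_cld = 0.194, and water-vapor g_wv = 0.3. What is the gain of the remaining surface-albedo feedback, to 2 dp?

Amplification A = ΔT/ΔT₀ = 2.2/1.4 = 1.571.
Total gain g = 1 − 1/A = 1 − 1/1.571 = 0.3635.
Known gains sum to -0.269 + 0.194 + 0.3 = 0.225.
g_alb = 0.3635 − 0.225 = 0.14.

0.14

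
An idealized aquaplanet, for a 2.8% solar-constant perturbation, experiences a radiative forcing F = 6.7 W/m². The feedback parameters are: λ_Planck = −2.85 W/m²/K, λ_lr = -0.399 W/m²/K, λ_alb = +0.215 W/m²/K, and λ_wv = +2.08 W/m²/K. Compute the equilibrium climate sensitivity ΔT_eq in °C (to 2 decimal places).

7.02 °C

Net feedback parameter λ = (−2.85) + (-0.399) + (+0.215) + (+2.08) = -0.954 W/m²/K.
ΔT = −F/λ = −6.7/(-0.954) = 7.02 °C.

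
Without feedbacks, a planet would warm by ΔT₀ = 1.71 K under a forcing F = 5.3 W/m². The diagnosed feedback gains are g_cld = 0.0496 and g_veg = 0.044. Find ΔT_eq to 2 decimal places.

Total gain g = 0.0496 + 0.044 = 0.0936.
Amplification A = 1/(1 − 0.0936) = 1.103.
ΔT = 1.71 × 1.103 = 1.89 K.

1.89 K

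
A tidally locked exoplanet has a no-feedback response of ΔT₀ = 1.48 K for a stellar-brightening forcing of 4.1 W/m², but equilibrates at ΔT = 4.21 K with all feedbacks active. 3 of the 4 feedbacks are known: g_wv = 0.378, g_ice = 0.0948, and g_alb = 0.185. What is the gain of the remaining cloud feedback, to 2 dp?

-0.01

Amplification A = ΔT/ΔT₀ = 4.21/1.48 = 2.845.
Total gain g = 1 − 1/A = 1 − 1/2.845 = 0.6485.
Known gains sum to 0.378 + 0.0948 + 0.185 = 0.6578.
g_cld = 0.6485 − 0.6578 = -0.01.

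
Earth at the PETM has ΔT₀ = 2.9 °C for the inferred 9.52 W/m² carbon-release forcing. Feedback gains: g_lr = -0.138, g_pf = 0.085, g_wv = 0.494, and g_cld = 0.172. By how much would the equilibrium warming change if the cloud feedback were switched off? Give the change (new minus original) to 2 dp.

Original: g = 0.613, ΔT = 2.9/(1−0.613) = 7.4935 °C.
Without cloud: g' = 0.441, ΔT' = 2.9/(1−0.441) = 5.1878 °C.
Change = 5.1878 − 7.4935 = -2.31 °C.

-2.31 °C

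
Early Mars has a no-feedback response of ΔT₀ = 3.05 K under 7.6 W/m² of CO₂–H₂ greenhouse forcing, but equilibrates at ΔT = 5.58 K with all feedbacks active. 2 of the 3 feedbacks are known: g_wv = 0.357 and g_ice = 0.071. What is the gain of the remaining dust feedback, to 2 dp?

0.03

Amplification A = ΔT/ΔT₀ = 5.58/3.05 = 1.83.
Total gain g = 1 − 1/A = 1 − 1/1.83 = 0.4536.
Known gains sum to 0.357 + 0.071 = 0.428.
g_dust = 0.4536 − 0.428 = 0.03.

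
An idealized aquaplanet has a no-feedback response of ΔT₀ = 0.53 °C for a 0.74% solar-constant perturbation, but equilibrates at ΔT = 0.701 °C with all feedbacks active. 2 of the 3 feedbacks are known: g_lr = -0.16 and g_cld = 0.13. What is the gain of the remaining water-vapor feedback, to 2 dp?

Amplification A = ΔT/ΔT₀ = 0.701/0.53 = 1.323.
Total gain g = 1 − 1/A = 1 − 1/1.323 = 0.2441.
Known gains sum to -0.16 + 0.13 = -0.03.
g_wv = 0.2441 + 0.03 = 0.27.

0.27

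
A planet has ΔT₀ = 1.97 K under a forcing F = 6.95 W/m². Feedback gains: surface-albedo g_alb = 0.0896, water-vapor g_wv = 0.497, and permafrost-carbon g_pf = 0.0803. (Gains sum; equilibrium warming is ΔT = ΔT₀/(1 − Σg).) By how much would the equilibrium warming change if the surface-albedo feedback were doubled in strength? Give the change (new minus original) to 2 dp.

Original: g = 0.6669, ΔT = 1.97/(1−0.6669) = 5.9141 K.
With doubled surface-albedo: g' = 0.7565, ΔT' = 1.97/(1−0.7565) = 8.0903 K.
Change = 8.0903 − 5.9141 = 2.18 K.

2.18 K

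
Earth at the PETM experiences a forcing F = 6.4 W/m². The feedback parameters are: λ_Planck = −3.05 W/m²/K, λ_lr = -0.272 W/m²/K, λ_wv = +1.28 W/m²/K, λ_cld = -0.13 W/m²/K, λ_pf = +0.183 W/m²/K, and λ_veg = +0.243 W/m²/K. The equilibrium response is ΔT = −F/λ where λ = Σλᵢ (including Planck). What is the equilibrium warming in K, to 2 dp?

3.67 K

Net feedback parameter λ = (−3.05) + (-0.272) + (+1.28) + (-0.13) + (+0.183) + (+0.243) = -1.746 W/m²/K.
ΔT = −F/λ = −6.4/(-1.746) = 3.67 K.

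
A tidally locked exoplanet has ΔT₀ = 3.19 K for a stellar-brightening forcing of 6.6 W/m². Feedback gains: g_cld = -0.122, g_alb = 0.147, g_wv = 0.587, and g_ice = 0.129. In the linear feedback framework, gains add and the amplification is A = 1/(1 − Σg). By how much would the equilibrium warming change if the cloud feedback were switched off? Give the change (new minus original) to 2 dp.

10.97 K

Original: g = 0.741, ΔT = 3.19/(1−0.741) = 12.3166 K.
Without cloud: g' = 0.863, ΔT' = 3.19/(1−0.863) = 23.2847 K.
Change = 23.2847 − 12.3166 = 10.97 K.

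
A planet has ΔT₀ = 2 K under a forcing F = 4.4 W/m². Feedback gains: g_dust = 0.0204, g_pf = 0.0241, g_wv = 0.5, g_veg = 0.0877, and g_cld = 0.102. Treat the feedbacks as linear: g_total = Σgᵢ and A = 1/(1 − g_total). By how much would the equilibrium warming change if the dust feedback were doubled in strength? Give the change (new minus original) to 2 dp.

Original: g = 0.7342, ΔT = 2/(1−0.7342) = 7.5245 K.
With doubled dust: g' = 0.7546, ΔT' = 2/(1−0.7546) = 8.1500 K.
Change = 8.1500 − 7.5245 = 0.63 K.

0.63 K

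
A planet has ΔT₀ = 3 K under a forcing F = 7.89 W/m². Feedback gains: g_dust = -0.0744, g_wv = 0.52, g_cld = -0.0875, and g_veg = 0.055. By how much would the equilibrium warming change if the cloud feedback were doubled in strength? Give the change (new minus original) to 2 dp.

Original: g = 0.4131, ΔT = 3/(1−0.4131) = 5.1116 K.
With doubled cloud: g' = 0.3256, ΔT' = 3/(1−0.3256) = 4.4484 K.
Change = 4.4484 − 5.1116 = -0.66 K.

-0.66 K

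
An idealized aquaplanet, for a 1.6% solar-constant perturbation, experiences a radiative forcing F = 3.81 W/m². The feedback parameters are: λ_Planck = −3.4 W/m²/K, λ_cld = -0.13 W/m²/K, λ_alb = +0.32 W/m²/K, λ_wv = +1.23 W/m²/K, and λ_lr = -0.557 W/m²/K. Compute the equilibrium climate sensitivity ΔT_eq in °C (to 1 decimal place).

Net feedback parameter λ = (−3.4) + (-0.13) + (+0.32) + (+1.23) + (-0.557) = -2.537 W/m²/K.
ΔT = −F/λ = −3.81/(-2.537) = 1.5 °C.

1.5 °C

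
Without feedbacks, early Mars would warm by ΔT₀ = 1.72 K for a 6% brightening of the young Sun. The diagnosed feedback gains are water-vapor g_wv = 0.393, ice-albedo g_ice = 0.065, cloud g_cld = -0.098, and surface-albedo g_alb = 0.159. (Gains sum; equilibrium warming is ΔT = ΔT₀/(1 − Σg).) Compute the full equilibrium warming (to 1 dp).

Total gain g = 0.393 + 0.065 − 0.098 + 0.159 = 0.519.
Amplification A = 1/(1 − 0.519) = 2.079.
ΔT = 1.72 × 2.079 = 3.6 K.

3.6 K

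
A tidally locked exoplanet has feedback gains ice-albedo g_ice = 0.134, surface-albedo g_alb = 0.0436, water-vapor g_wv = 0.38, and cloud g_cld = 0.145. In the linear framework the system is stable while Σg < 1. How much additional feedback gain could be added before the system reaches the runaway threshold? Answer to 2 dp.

Current total gain = 0.134 + 0.0436 + 0.38 + 0.145 = 0.7026.
Margin to runaway = 1 − 0.7026 = 0.30.

0.30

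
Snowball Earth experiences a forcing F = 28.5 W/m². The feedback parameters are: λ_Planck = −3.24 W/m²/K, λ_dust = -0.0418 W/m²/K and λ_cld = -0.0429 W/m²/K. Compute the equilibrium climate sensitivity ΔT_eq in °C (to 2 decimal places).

8.57 °C

Net feedback parameter λ = (−3.24) + (-0.0418) + (-0.0429) = -3.3247 W/m²/K.
ΔT = −F/λ = −28.5/(-3.3247) = 8.57 °C.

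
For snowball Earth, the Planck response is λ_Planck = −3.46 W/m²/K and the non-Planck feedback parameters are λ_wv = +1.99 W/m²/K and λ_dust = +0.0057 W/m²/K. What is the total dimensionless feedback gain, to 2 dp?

Convert to gains: g_wv = 1.99/3.46 = 0.5751; g_dust = 0.0057/3.46 = 0.001647.
Total gain g = 0.576747.

0.58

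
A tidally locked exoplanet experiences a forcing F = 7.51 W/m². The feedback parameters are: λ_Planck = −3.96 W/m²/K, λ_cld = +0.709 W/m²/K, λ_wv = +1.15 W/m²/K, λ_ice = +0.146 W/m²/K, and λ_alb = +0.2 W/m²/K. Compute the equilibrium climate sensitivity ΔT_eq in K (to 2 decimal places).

Net feedback parameter λ = (−3.96) + (+0.709) + (+1.15) + (+0.146) + (+0.2) = -1.755 W/m²/K.
ΔT = −F/λ = −7.51/(-1.755) = 4.28 K.

4.28 K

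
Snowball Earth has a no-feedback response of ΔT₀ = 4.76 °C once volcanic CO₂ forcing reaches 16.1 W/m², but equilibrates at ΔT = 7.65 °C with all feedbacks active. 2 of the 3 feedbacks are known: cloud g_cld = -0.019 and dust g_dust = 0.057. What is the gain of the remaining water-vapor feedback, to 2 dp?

Amplification A = ΔT/ΔT₀ = 7.65/4.76 = 1.607.
Total gain g = 1 − 1/A = 1 − 1/1.607 = 0.3777.
Known gains sum to -0.019 + 0.057 = 0.038.
g_wv = 0.3777 − 0.038 = 0.34.

0.34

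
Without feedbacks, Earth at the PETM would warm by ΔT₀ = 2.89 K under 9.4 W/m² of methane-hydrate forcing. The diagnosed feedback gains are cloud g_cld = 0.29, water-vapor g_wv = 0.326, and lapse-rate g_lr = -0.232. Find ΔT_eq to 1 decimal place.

4.7 K

Total gain g = 0.29 + 0.326 − 0.232 = 0.384.
Amplification A = 1/(1 − 0.384) = 1.623.
ΔT = 2.89 × 1.623 = 4.7 K.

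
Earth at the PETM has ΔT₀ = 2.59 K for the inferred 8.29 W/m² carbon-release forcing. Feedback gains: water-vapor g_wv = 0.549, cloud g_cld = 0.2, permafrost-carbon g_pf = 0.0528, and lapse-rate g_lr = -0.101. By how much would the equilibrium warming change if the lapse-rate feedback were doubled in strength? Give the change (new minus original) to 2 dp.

Original: g = 0.7008, ΔT = 2.59/(1−0.7008) = 8.6564 K.
With doubled lapse-rate: g' = 0.5998, ΔT' = 2.59/(1−0.5998) = 6.4718 K.
Change = 6.4718 − 8.6564 = -2.18 K.

-2.18 K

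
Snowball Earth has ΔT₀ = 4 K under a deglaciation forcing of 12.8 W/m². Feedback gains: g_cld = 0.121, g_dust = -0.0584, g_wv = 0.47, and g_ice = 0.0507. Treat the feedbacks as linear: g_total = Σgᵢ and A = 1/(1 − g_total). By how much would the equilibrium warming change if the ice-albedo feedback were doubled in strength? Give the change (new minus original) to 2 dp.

Original: g = 0.5833, ΔT = 4/(1−0.5833) = 9.5992 K.
With doubled ice-albedo: g' = 0.634, ΔT' = 4/(1−0.634) = 10.9290 K.
Change = 10.9290 − 9.5992 = 1.33 K.

1.33 K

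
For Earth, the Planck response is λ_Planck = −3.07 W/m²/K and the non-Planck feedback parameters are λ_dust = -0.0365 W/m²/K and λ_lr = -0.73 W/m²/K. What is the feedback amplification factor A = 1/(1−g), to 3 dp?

0.800

Convert to gains: g_dust = -0.0365/3.07 = -0.01189; g_lr = -0.73/3.07 = -0.2378.
Total gain g = -0.24969.
A = 1/(1 + 0.24969) = 0.800.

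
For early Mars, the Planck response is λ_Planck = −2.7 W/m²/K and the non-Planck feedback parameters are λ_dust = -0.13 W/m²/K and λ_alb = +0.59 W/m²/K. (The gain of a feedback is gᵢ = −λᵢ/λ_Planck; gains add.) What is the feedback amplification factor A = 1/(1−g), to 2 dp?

Convert to gains: g_dust = -0.13/2.7 = -0.04815; g_alb = 0.59/2.7 = 0.2185.
Total gain g = 0.17035.
A = 1/(1 − 0.17035) = 1.21.

1.21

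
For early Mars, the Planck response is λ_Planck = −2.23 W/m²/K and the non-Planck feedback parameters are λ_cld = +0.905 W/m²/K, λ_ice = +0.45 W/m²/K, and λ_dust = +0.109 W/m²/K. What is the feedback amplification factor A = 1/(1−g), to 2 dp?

Convert to gains: g_cld = 0.905/2.23 = 0.4058; g_ice = 0.45/2.23 = 0.2018; g_dust = 0.109/2.23 = 0.04888.
Total gain g = 0.65648.
A = 1/(1 − 0.65648) = 2.91.

2.91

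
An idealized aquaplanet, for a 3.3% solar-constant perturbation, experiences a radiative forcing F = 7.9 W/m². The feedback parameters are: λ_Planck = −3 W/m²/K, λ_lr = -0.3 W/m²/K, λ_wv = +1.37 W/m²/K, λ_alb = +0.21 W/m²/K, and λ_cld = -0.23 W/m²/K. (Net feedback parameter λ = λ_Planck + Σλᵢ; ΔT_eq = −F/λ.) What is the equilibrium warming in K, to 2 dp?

4.05 K

Net feedback parameter λ = (−3) + (-0.3) + (+1.37) + (+0.21) + (-0.23) = -1.95 W/m²/K.
ΔT = −F/λ = −7.9/(-1.95) = 4.05 K.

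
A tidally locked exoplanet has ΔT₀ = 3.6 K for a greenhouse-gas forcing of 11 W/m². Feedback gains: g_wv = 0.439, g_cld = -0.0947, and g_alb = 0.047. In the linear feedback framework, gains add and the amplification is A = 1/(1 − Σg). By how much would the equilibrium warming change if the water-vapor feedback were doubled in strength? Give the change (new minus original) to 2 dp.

Original: g = 0.3913, ΔT = 3.6/(1−0.3913) = 5.9142 K.
With doubled water-vapor: g' = 0.8303, ΔT' = 3.6/(1−0.8303) = 21.2139 K.
Change = 21.2139 − 5.9142 = 15.30 K.

15.30 K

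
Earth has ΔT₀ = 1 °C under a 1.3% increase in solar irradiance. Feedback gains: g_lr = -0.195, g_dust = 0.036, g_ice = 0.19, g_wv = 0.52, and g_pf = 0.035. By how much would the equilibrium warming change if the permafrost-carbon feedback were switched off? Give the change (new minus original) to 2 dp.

-0.19 °C

Original: g = 0.586, ΔT = 1/(1−0.586) = 2.4155 °C.
Without permafrost-carbon: g' = 0.551, ΔT' = 1/(1−0.551) = 2.2272 °C.
Change = 2.2272 − 2.4155 = -0.19 °C.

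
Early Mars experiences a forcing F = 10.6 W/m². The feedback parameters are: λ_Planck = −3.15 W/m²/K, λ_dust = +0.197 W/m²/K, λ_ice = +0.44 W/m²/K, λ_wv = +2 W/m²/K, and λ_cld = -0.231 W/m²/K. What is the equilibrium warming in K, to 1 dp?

Net feedback parameter λ = (−3.15) + (+0.197) + (+0.44) + (+2) + (-0.231) = -0.744 W/m²/K.
ΔT = −F/λ = −10.6/(-0.744) = 14.2 K.

14.2 K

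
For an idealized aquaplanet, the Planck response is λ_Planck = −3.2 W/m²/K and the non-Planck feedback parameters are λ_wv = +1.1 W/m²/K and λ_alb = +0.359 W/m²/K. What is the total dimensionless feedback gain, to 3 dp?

0.456

Convert to gains: g_wv = 1.1/3.2 = 0.3438; g_alb = 0.359/3.2 = 0.1122.
Total gain g = 0.456.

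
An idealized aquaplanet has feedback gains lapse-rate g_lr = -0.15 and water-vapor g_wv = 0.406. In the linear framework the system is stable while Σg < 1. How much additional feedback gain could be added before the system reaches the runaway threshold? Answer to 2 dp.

Current total gain = -0.15 + 0.406 = 0.256.
Margin to runaway = 1 − 0.256 = 0.74.

0.74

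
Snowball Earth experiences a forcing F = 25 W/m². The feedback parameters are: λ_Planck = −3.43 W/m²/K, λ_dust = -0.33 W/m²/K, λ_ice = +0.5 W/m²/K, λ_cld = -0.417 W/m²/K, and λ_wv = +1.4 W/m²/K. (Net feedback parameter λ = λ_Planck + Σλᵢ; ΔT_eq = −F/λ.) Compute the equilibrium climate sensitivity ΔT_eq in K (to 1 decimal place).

Net feedback parameter λ = (−3.43) + (-0.33) + (+0.5) + (-0.417) + (+1.4) = -2.277 W/m²/K.
ΔT = −F/λ = −25/(-2.277) = 11.0 K.

11.0 K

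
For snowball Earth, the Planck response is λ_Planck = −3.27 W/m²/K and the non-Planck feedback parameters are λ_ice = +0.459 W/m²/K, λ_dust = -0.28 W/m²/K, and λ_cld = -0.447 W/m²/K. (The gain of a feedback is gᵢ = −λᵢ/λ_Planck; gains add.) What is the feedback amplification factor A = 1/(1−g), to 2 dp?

Convert to gains: g_ice = 0.459/3.27 = 0.1404; g_dust = -0.28/3.27 = -0.08563; g_cld = -0.447/3.27 = -0.1367.
Total gain g = -0.08193.
A = 1/(1 + 0.08193) = 0.92.

0.92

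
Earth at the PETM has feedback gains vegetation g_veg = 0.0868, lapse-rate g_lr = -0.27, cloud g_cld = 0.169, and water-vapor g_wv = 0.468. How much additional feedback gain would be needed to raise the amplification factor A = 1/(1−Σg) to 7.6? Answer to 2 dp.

0.41

Current total gain = 0.4538.
Target gain for A = 7.6: g* = 1 − 1/7.6 = 0.8684.
Additional gain needed = 0.8684 − 0.4538 = 0.41.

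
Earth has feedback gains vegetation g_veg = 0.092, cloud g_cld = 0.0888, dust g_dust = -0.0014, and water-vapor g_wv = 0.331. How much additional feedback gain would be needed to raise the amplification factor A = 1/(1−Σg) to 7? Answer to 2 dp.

0.35

Current total gain = 0.5104.
Target gain for A = 7: g* = 1 − 1/7 = 0.8571.
Additional gain needed = 0.8571 − 0.5104 = 0.35.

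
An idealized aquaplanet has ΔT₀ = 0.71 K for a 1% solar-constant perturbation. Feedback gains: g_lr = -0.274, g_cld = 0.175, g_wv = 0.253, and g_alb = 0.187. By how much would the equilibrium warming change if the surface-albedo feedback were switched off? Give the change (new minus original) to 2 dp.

-0.24 K

Original: g = 0.341, ΔT = 0.71/(1−0.341) = 1.0774 K.
Without surface-albedo: g' = 0.154, ΔT' = 0.71/(1−0.154) = 0.8392 K.
Change = 0.8392 − 1.0774 = -0.24 K.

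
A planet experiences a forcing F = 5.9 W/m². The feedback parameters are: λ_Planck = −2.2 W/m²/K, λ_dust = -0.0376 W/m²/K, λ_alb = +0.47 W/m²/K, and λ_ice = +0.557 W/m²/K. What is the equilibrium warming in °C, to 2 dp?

4.87 °C

Net feedback parameter λ = (−2.2) + (-0.0376) + (+0.47) + (+0.557) = -1.2106 W/m²/K.
ΔT = −F/λ = −5.9/(-1.2106) = 4.87 °C.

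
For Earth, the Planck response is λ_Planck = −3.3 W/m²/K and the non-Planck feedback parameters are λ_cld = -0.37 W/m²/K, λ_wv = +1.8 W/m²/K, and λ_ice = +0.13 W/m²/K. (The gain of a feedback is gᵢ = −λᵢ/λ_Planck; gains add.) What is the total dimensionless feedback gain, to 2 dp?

0.47

Convert to gains: g_cld = -0.37/3.3 = -0.1121; g_wv = 1.8/3.3 = 0.5455; g_ice = 0.13/3.3 = 0.03939.
Total gain g = 0.47279.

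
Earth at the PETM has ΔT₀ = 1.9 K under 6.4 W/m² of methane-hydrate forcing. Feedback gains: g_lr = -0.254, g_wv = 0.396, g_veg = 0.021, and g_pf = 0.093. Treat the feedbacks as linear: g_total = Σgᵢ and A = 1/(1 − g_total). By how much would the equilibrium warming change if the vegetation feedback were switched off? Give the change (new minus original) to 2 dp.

-0.07 K

Original: g = 0.256, ΔT = 1.9/(1−0.256) = 2.5538 K.
Without vegetation: g' = 0.235, ΔT' = 1.9/(1−0.235) = 2.4837 K.
Change = 2.4837 − 2.5538 = -0.07 K.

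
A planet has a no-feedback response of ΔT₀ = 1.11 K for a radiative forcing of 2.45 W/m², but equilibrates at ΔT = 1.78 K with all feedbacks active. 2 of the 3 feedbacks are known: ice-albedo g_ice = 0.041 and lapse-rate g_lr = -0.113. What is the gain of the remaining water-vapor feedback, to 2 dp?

Amplification A = ΔT/ΔT₀ = 1.78/1.11 = 1.604.
Total gain g = 1 − 1/A = 1 − 1/1.604 = 0.3766.
Known gains sum to 0.041 − 0.113 = -0.072.
g_wv = 0.3766 + 0.072 = 0.45.

0.45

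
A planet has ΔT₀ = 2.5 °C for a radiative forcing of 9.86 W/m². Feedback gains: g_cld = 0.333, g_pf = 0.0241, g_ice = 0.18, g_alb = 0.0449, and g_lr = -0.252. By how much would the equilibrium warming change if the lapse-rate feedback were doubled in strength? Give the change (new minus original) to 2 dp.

Original: g = 0.33, ΔT = 2.5/(1−0.33) = 3.7313 °C.
With doubled lapse-rate: g' = 0.078, ΔT' = 2.5/(1−0.078) = 2.7115 °C.
Change = 2.7115 − 3.7313 = -1.02 °C.

-1.02 °C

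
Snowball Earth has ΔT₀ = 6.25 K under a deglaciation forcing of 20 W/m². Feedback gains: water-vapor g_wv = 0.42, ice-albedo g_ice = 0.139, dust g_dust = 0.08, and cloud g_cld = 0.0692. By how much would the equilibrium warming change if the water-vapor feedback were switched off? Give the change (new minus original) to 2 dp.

Original: g = 0.7082, ΔT = 6.25/(1−0.7082) = 21.4188 K.
Without water-vapor: g' = 0.2882, ΔT' = 6.25/(1−0.2882) = 8.7806 K.
Change = 8.7806 − 21.4188 = -12.64 K.

-12.64 K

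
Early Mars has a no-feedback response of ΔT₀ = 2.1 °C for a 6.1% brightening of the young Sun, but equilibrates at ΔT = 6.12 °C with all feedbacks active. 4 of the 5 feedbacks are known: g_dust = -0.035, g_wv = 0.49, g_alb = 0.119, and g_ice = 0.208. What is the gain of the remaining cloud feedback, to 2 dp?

Amplification A = ΔT/ΔT₀ = 6.12/2.1 = 2.914.
Total gain g = 1 − 1/A = 1 − 1/2.914 = 0.6568.
Known gains sum to -0.035 + 0.49 + 0.119 + 0.208 = 0.782.
g_cld = 0.6568 − 0.782 = -0.13.

-0.13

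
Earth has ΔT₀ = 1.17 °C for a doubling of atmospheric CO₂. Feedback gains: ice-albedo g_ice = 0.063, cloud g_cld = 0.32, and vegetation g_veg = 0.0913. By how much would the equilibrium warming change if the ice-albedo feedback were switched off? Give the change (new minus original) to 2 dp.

-0.24 °C

Original: g = 0.4743, ΔT = 1.17/(1−0.4743) = 2.2256 °C.
Without ice-albedo: g' = 0.4113, ΔT' = 1.17/(1−0.4113) = 1.9874 °C.
Change = 1.9874 − 2.2256 = -0.24 °C.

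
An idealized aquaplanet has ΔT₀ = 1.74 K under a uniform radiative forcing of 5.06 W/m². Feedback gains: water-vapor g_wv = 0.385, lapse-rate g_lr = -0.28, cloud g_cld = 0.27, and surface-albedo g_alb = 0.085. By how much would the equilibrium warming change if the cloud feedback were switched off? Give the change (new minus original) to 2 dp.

-1.07 K

Original: g = 0.46, ΔT = 1.74/(1−0.46) = 3.2222 K.
Without cloud: g' = 0.19, ΔT' = 1.74/(1−0.19) = 2.1481 K.
Change = 2.1481 − 3.2222 = -1.07 K.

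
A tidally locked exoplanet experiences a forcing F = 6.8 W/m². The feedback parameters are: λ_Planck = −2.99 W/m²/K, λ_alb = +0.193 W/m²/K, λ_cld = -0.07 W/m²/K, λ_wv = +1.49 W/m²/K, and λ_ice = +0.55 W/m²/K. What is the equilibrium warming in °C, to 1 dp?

Net feedback parameter λ = (−2.99) + (+0.193) + (-0.07) + (+1.49) + (+0.55) = -0.827 W/m²/K.
ΔT = −F/λ = −6.8/(-0.827) = 8.2 °C.

8.2 °C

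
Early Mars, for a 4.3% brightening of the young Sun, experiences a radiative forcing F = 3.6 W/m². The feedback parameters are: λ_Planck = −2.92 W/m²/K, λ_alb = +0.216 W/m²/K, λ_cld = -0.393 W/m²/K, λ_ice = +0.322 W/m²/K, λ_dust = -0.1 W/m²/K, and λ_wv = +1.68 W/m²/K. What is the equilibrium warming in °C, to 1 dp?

Net feedback parameter λ = (−2.92) + (+0.216) + (-0.393) + (+0.322) + (-0.1) + (+1.68) = -1.195 W/m²/K.
ΔT = −F/λ = −3.6/(-1.195) = 3.0 °C.

3.0 °C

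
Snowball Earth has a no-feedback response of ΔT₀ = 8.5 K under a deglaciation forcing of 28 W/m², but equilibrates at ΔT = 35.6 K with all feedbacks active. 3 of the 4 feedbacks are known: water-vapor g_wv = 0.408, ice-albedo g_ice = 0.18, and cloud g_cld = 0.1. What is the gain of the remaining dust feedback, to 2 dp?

0.07

Amplification A = ΔT/ΔT₀ = 35.6/8.5 = 4.188.
Total gain g = 1 − 1/A = 1 − 1/4.188 = 0.7612.
Known gains sum to 0.408 + 0.18 + 0.1 = 0.688.
g_dust = 0.7612 − 0.688 = 0.07.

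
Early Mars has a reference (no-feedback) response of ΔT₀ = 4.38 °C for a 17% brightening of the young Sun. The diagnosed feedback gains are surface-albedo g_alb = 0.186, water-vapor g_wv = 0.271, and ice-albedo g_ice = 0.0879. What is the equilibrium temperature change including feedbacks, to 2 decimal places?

9.62 °C

Total gain g = 0.186 + 0.271 + 0.0879 = 0.5449.
Amplification A = 1/(1 − 0.5449) = 2.197.
ΔT = 4.38 × 2.197 = 9.62 °C.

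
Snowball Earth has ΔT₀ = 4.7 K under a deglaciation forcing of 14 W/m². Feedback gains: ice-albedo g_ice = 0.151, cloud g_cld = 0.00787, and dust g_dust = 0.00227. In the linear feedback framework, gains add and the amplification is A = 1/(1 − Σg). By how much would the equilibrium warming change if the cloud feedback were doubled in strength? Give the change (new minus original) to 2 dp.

Original: g = 0.16114, ΔT = 4.7/(1−0.16114) = 5.6028 K.
With doubled cloud: g' = 0.16901, ΔT' = 4.7/(1−0.16901) = 5.6559 K.
Change = 5.6559 − 5.6028 = 0.05 K.

0.05 K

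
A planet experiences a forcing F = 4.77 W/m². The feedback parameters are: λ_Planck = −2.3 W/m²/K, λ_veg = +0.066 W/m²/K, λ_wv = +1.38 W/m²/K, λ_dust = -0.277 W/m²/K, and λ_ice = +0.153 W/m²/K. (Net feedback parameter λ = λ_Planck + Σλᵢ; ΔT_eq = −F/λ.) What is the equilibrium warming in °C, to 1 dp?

4.9 °C

Net feedback parameter λ = (−2.3) + (+0.066) + (+1.38) + (-0.277) + (+0.153) = -0.978 W/m²/K.
ΔT = −F/λ = −4.77/(-0.978) = 4.9 °C.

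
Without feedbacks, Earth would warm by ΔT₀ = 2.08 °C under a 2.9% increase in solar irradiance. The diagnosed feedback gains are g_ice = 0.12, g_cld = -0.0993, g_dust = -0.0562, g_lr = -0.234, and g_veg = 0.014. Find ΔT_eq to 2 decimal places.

Total gain g = 0.12 − 0.0993 − 0.0562 − 0.234 + 0.014 = -0.2555.
Amplification A = 1/(1 + 0.2555) = 0.7965.
ΔT = 2.08 × 0.7965 = 1.66 °C.

1.66 °C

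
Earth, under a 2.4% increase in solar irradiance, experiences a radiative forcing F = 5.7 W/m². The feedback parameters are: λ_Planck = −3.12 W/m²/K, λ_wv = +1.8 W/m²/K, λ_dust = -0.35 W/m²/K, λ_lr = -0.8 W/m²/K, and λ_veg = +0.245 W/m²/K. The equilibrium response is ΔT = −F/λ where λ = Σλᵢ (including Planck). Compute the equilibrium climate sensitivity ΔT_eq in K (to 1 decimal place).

Net feedback parameter λ = (−3.12) + (+1.8) + (-0.35) + (-0.8) + (+0.245) = -2.225 W/m²/K.
ΔT = −F/λ = −5.7/(-2.225) = 2.6 K.

2.6 K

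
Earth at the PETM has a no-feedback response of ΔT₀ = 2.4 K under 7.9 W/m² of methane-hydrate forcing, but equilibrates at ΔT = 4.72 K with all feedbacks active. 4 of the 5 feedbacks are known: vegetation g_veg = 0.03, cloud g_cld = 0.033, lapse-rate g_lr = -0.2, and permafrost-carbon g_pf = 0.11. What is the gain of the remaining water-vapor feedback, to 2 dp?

Amplification A = ΔT/ΔT₀ = 4.72/2.4 = 1.967.
Total gain g = 1 − 1/A = 1 − 1/1.967 = 0.4916.
Known gains sum to 0.03 + 0.033 − 0.2 + 0.11 = -0.027.
g_wv = 0.4916 + 0.027 = 0.52.

0.52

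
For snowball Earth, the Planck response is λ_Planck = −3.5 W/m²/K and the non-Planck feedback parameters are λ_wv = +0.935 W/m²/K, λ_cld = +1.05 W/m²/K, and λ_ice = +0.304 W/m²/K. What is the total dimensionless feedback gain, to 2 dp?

Convert to gains: g_wv = 0.935/3.5 = 0.2671; g_cld = 1.05/3.5 = 0.3; g_ice = 0.304/3.5 = 0.08686.
Total gain g = 0.65396.

0.65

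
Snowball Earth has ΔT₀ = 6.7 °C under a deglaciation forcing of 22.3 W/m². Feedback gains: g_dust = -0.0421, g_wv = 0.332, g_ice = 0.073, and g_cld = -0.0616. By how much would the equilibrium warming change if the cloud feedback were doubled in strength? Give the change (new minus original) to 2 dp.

-0.78 °C

Original: g = 0.3013, ΔT = 6.7/(1−0.3013) = 9.5892 °C.
With doubled cloud: g' = 0.2397, ΔT' = 6.7/(1−0.2397) = 8.8123 °C.
Change = 8.8123 − 9.5892 = -0.78 °C.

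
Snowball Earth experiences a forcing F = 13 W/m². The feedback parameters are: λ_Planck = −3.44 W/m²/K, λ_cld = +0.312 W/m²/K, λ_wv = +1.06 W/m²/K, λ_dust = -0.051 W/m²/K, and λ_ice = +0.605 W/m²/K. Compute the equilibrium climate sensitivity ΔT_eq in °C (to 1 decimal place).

8.6 °C

Net feedback parameter λ = (−3.44) + (+0.312) + (+1.06) + (-0.051) + (+0.605) = -1.514 W/m²/K.
ΔT = −F/λ = −13/(-1.514) = 8.6 °C.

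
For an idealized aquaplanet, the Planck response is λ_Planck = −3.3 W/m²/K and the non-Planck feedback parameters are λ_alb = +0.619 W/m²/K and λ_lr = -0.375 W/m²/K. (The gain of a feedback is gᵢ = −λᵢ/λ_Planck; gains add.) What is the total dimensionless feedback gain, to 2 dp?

Convert to gains: g_alb = 0.619/3.3 = 0.1876; g_lr = -0.375/3.3 = -0.1136.
Total gain g = 0.074.

0.07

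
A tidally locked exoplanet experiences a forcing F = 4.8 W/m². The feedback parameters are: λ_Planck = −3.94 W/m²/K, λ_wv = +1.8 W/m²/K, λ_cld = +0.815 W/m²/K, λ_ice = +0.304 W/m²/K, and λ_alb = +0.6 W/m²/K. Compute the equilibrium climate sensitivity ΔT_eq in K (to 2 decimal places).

11.40 K

Net feedback parameter λ = (−3.94) + (+1.8) + (+0.815) + (+0.304) + (+0.6) = -0.421 W/m²/K.
ΔT = −F/λ = −4.8/(-0.421) = 11.40 K.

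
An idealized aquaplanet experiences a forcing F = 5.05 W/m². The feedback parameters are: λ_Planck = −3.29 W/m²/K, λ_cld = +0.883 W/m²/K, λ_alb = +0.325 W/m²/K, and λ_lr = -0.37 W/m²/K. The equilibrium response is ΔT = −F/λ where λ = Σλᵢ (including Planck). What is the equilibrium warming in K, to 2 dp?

2.06 K

Net feedback parameter λ = (−3.29) + (+0.883) + (+0.325) + (-0.37) = -2.452 W/m²/K.
ΔT = −F/λ = −5.05/(-2.452) = 2.06 K.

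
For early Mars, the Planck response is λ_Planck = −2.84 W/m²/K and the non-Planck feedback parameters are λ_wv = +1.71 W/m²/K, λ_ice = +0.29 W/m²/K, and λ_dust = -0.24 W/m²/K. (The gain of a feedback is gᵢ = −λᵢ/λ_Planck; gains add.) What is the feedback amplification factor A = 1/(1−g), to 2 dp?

Convert to gains: g_wv = 1.71/2.84 = 0.6021; g_ice = 0.29/2.84 = 0.1021; g_dust = -0.24/2.84 = -0.08451.
Total gain g = 0.61969.
A = 1/(1 − 0.61969) = 2.63.

2.63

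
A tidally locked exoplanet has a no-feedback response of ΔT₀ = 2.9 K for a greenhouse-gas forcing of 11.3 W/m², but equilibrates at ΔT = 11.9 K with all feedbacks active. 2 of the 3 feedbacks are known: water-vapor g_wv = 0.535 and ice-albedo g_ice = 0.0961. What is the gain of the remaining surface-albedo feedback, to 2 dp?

Amplification A = ΔT/ΔT₀ = 11.9/2.9 = 4.103.
Total gain g = 1 − 1/A = 1 − 1/4.103 = 0.7563.
Known gains sum to 0.535 + 0.0961 = 0.6311.
g_alb = 0.7563 − 0.6311 = 0.13.

0.13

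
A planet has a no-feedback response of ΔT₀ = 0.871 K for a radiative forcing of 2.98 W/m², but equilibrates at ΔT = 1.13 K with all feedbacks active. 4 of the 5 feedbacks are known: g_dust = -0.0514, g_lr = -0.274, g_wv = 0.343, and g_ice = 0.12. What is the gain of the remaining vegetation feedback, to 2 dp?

0.09

Amplification A = ΔT/ΔT₀ = 1.13/0.871 = 1.297.
Total gain g = 1 − 1/A = 1 − 1/1.297 = 0.229.
Known gains sum to -0.0514 − 0.274 + 0.343 + 0.12 = 0.1376.
g_veg = 0.229 − 0.1376 = 0.09.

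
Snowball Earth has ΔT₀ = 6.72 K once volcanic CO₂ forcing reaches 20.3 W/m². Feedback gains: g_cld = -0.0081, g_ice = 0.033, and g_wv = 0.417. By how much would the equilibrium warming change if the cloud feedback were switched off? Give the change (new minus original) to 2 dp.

Original: g = 0.4419, ΔT = 6.72/(1−0.4419) = 12.0409 K.
Without cloud: g' = 0.45, ΔT' = 6.72/(1−0.45) = 12.2182 K.
Change = 12.2182 − 12.0409 = 0.18 K.

0.18 K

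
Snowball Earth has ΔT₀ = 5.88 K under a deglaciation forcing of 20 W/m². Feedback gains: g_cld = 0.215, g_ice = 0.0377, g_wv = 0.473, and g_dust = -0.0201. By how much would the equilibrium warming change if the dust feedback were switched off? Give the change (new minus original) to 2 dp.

Original: g = 0.7056, ΔT = 5.88/(1−0.7056) = 19.9728 K.
Without dust: g' = 0.7257, ΔT' = 5.88/(1−0.7257) = 21.4364 K.
Change = 21.4364 − 19.9728 = 1.46 K.

1.46 K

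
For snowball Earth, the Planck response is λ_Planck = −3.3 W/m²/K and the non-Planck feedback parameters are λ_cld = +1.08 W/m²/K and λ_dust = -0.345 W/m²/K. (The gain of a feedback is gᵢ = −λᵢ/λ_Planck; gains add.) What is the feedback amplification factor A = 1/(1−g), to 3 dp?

Convert to gains: g_cld = 1.08/3.3 = 0.3273; g_dust = -0.345/3.3 = -0.1045.
Total gain g = 0.2228.
A = 1/(1 − 0.2228) = 1.287.

1.287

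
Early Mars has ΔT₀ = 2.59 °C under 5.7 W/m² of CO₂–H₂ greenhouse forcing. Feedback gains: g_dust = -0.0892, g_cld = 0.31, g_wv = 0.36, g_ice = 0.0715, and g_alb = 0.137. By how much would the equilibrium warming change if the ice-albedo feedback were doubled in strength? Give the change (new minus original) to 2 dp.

6.31 °C

Original: g = 0.7893, ΔT = 2.59/(1−0.7893) = 12.2924 °C.
With doubled ice-albedo: g' = 0.8608, ΔT' = 2.59/(1−0.8608) = 18.6063 °C.
Change = 18.6063 − 12.2924 = 6.31 °C.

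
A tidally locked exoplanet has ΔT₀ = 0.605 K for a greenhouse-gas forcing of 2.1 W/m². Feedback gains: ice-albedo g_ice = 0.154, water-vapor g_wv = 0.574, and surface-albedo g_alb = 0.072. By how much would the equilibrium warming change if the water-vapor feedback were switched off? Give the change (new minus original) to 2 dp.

Original: g = 0.8, ΔT = 0.605/(1−0.8) = 3.0250 K.
Without water-vapor: g' = 0.226, ΔT' = 0.605/(1−0.226) = 0.7817 K.
Change = 0.7817 − 3.0250 = -2.24 K.

-2.24 K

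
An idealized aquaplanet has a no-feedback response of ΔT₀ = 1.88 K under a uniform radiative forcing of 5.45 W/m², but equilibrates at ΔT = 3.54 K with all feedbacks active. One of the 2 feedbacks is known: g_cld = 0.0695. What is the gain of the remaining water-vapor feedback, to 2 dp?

0.40

Amplification A = ΔT/ΔT₀ = 3.54/1.88 = 1.883.
Total gain g = 1 − 1/A = 1 − 1/1.883 = 0.4689.
The known gain is 0.0695.
g_wv = 0.4689 − 0.0695 = 0.40.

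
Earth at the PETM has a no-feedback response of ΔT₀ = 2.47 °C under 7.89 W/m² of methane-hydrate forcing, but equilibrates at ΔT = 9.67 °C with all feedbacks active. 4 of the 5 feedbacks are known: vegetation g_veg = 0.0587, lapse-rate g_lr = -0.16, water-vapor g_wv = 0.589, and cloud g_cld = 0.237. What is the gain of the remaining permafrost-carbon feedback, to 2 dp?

Amplification A = ΔT/ΔT₀ = 9.67/2.47 = 3.915.
Total gain g = 1 − 1/A = 1 − 1/3.915 = 0.7446.
Known gains sum to 0.0587 − 0.16 + 0.589 + 0.237 = 0.7247.
g_pf = 0.7446 − 0.7247 = 0.02.

0.02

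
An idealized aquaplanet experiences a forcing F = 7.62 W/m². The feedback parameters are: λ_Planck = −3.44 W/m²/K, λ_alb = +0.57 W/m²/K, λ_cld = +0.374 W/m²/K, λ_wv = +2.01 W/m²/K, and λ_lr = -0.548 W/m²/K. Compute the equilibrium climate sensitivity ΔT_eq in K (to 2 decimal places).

7.37 K

Net feedback parameter λ = (−3.44) + (+0.57) + (+0.374) + (+2.01) + (-0.548) = -1.034 W/m²/K.
ΔT = −F/λ = −7.62/(-1.034) = 7.37 K.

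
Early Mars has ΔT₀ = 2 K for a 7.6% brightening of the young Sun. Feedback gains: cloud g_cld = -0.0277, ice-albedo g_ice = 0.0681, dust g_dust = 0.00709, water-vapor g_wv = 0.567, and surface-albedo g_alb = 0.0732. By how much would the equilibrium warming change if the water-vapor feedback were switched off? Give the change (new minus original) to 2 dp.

Original: g = 0.68769, ΔT = 2/(1−0.68769) = 6.4039 K.
Without water-vapor: g' = 0.12069, ΔT' = 2/(1−0.12069) = 2.2745 K.
Change = 2.2745 − 6.4039 = -4.13 K.

-4.13 K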